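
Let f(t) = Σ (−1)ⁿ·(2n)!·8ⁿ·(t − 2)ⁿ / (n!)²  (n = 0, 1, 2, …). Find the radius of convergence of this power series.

Apply the ratio test: |a_{n+1}| / |a_n| = (2n+1)·(2n+2)/(n+1)² · 8, which tends to 32 as n → ∞.
Thus R = 1/(32) = 1/32.

R = 1/32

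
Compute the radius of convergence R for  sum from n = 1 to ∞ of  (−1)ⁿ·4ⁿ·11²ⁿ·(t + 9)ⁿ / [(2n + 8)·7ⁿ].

R = 7/484

By the ratio test, |a_{n+1}/a_n| = [(2n + 8)/(2(n+1) + 8)] · 4·121/7 → 484/7.
Hence the series converges for |t + 9| < 1/(484/7) = 7/484, so the radius of convergence is 7/484.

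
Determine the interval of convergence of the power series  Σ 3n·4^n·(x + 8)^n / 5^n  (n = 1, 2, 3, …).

(-37/4, -27/4)

The ratio of consecutive coefficients is [3(n+1)/3n] · 4/5 → 4/5.
The series converges when 4/5 · |x + 8| < 1, giving R = 5/4.
Endpoint x = -27/4: the terms have absolute value of order n, which does not tend to 0, so the series diverges by the divergence test.
When x = -37/4, the terms have absolute value of order n, which does not tend to 0, so the series diverges by the divergence test.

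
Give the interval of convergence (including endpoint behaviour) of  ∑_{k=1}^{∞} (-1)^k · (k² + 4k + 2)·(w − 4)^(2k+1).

Apply the ratio test: |a_{k+1}| / |a_k| = ((k+1)² + 4(k+1) + 2)/(k² + 4k + 2), which tends to 1 as k → ∞.
Since the exponent of (w − 4) increases by 2 each term, convergence requires |w − 4|² < 1, hence R = 1.
Endpoint w = 5: the k-th term does not approach 0; divergence by the term test.
Check w = 3: the terms do not tend to 0, so the series diverges.

(3, 5)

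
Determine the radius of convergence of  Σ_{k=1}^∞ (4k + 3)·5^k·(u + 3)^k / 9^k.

R = 9/5

The ratio of consecutive coefficients is [(4(k+1) + 3)/(4k + 3)] · 5/9 → 5/9.
Hence the series converges for |u + 3| < 1/(5/9) = 9/5, so the radius of convergence is 9/5.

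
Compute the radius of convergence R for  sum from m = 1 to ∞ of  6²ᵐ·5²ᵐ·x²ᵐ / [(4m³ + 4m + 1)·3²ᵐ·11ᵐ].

The ratio of consecutive coefficients is [(4m³ + 4m + 1)/(4(m+1)³ + 4(m+1) + 1)] · 36·25/(9·11) → 100/11.
Since the exponent of x increases by 2 each term, convergence requires |x|² < 11/100, hence R = √11/10.

R = √11/10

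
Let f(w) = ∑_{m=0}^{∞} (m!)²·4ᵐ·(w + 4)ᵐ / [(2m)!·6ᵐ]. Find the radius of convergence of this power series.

R = 6

Ratio test: |a_{m+1}/a_m| = (m+1)²/[(2m+1)·(2m+2)] · 4/6 → 1/6 as m → ∞.
The series converges when 1/6 · |w + 4| < 1, giving R = 6.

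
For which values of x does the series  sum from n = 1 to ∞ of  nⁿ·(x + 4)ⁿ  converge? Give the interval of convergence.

{-4}

By the Cauchy root test, |a_n|^(1/n) = n → ∞.
Since the n-th root of |a_n| is unbounded, the series converges only at x = -4; R = 0.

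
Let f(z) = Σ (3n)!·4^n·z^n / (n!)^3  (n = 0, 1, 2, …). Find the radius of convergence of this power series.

R = 1/108

Ratio test: |a_{n+1}/a_n| = (3n+1)·(3n+2)·(3n+3)/(n+1)³ · 4 → 108 as n → ∞.
Convergence for |z| · 108 < 1, i.e. |z| < 1/108. So R = 1/108.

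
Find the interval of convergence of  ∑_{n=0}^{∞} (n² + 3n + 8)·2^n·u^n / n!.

(−∞, ∞)

The ratio of consecutive coefficients is ((n+1)² + 3(n+1) + 8)/(n² + 3n + 8) · 2 · 1/(n+1) → 0.
The ratio tends to 0 regardless of u, hence R = ∞.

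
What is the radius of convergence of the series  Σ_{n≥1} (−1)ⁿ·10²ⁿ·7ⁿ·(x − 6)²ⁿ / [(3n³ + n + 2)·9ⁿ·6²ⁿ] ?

By the ratio test, |a_{n+1}/a_n| = [(3n³ + n + 2)/(3(n+1)³ + (n+1) + 2)] · 100·7/(9·36) → 175/81.
Successive powers of (x − 6) differ by 2, so the series converges when |x − 6|² · 175/81 < 1, i.e. |x − 6| < √(81/175). So R = 9√7/35.

R = 9√7/35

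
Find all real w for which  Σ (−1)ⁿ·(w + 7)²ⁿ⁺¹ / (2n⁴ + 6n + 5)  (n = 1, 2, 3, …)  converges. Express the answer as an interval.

Ratio test: |a_{n+1}/a_n| = (2n⁴ + 6n + 5)/(2(n+1)⁴ + 6(n+1) + 5) → 1 as n → ∞.
Since the exponent of (w + 7) increases by 2 each term, convergence requires |w + 7|² < 1, hence R = 1.
Endpoint w = -6: absolute convergence follows by limit comparison with Σ 1/n⁴.
At w = -8: absolute convergence follows by limit comparison with Σ 1/n⁴.

[-8, -6]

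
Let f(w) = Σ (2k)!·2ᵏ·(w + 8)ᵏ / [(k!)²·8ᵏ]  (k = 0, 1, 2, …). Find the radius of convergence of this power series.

Apply the ratio test: |a_{k+1}| / |a_k| = (2k+1)·(2k+2)/(k+1)² · 2/8, which tends to 1 as k → ∞.
So the series converges when |w + 8| < 1 and diverges when |w + 8| > 1; R = 1.

R = 1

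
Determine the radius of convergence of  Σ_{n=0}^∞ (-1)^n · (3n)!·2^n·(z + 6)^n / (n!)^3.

R = 1/54

By the ratio test, |a_{n+1}/a_n| = (3n+1)·(3n+2)·(3n+3)/(n+1)³ · 2 → 54.
Hence the series converges for |z + 6| < 1/(54) = 1/54, so the radius of convergence is 1/54.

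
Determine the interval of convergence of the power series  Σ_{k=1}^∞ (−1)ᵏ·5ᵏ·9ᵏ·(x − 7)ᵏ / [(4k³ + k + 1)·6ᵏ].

Apply the ratio test: |a_{k+1}| / |a_k| = [(4k³ + k + 1)/(4(k+1)³ + (k+1) + 1)] · 5·9/6, which tends to 15/2 as k → ∞.
Thus R = 1/(15/2) = 2/15.
At x = 107/15: the series is dominated by a constant times Σ 1/k³, which converges (p = 3 > 1).
Check x = 103/15: absolute convergence follows by limit comparison with Σ 1/k³.

[103/15, 107/15]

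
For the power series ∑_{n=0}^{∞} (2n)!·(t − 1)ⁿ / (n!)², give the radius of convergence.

R = 1/4

Apply the ratio test: |a_{n+1}| / |a_n| = (2n+1)·(2n+2)/(n+1)², which tends to 4 as n → ∞.
Convergence for |t − 1| · 4 < 1, i.e. |t − 1| < 1/4. So R = 1/4.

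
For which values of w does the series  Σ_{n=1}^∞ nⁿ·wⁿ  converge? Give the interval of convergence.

Root test: |a_n|^(1/n) = n → ∞.
Since the n-th root of |a_n| is unbounded, the series converges only at w = 0; R = 0.

{0}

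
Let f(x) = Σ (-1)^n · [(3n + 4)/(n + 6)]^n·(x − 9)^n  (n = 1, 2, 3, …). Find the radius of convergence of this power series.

By the Cauchy root test, |a_n|^(1/n) = (3n + 4)/(n + 6) → 3.
Thus R = 1/(3) = 1/3.

R = 1/3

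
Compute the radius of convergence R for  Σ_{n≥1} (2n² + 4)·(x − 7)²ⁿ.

Ratio test: |a_{n+1}/a_n| = (2(n+1)² + 4)/(2n² + 4) → 1 as n → ∞.
Successive powers of (x − 7) differ by 2, so the series converges when |x − 7|² · 1 < 1, i.e. |x − 7| < √(1) = 1. So R = 1.

R = 1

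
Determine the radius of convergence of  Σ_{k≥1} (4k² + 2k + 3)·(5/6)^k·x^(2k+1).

R = √30/5

Ratio test: |a_{k+1}/a_k| = [(4(k+1)² + 2(k+1) + 3)/(4k² + 2k + 3)] · 5/6 → 5/6 as k → ∞.
Since the exponent of x increases by 2 each term, convergence requires |x|² < 6/5, hence R = √30/5.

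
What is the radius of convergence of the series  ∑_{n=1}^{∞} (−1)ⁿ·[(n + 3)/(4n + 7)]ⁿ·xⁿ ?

R = 4

Root test: |a_n|^(1/n) = (n + 3)/(4n + 7) → 1/4.
The series converges when 1/4 · |x| < 1, giving R = 4.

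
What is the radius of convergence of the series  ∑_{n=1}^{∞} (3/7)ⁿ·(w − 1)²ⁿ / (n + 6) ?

Apply the ratio test: |a_{n+1}| / |a_n| = [(n + 6)/((n+1) + 6)] · 3/7, which tends to 3/7 as n → ∞.
Successive powers of (w − 1) differ by 2, so the series converges when |w − 1|² · 3/7 < 1, i.e. |w − 1| < √(7/3). So R = √21/3.

R = √21/3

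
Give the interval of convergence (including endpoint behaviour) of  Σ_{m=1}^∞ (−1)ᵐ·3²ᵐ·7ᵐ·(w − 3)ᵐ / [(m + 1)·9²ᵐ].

(12/7, 30/7]

The ratio of consecutive coefficients is [(m + 1)/((m+1) + 1)] · 9·7/81 → 7/9.
Thus R = 1/(7/9) = 9/7.
Check w = 30/7: the terms alternate in sign and decrease monotonically to 0 in absolute value (size ~ c/m), so the alternating series test gives convergence.
Check w = 12/7: the terms are asymptotic to a nonzero constant times 1/m, so the series diverges by limit comparison with Σ 1/m.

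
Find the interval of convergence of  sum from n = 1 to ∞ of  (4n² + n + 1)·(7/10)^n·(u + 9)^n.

Apply the ratio test: |a_{n+1}| / |a_n| = [(4(n+1)² + (n+1) + 1)/(4n² + n + 1)] · 7/10, which tends to 7/10 as n → ∞.
Hence the series converges for |u + 9| < 1/(7/10) = 10/7, so the radius of convergence is 10/7.
When u = -53/7, the n-th term does not approach 0; divergence by the term test.
When u = -73/7, the terms have absolute value of order n², which does not tend to 0, so the series diverges by the divergence test.

(-73/7, -53/7)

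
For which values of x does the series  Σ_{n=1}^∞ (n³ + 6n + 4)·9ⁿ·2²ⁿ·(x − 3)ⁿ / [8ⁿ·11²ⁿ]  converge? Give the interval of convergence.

(-215/9, 269/9)

The ratio of consecutive coefficients is [((n+1)³ + 6(n+1) + 4)/(n³ + 6n + 4)] · 9·4/(8·121) → 9/242.
Thus R = 1/(9/242) = 242/9.
When x = 269/9, the n-th term does not approach 0; divergence by the term test.
Endpoint x = -215/9: the terms do not tend to 0, so the series diverges.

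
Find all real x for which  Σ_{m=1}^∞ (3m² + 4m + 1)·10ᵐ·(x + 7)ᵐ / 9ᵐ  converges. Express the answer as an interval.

(-79/10, -61/10)

The ratio of consecutive coefficients is [(3(m+1)² + 4(m+1) + 1)/(3m² + 4m + 1)] · 10/9 → 10/9.
Convergence for |x + 7| · 10/9 < 1, i.e. |x + 7| < 9/10. So R = 9/10.
Endpoint x = -61/10: the m-th term does not approach 0; divergence by the term test.
When x = -79/10, the terms do not tend to 0, so the series diverges.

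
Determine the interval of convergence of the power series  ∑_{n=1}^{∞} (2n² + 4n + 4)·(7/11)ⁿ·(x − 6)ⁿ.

By the ratio test, |a_{n+1}/a_n| = [(2(n+1)² + 4(n+1) + 4)/(2n² + 4n + 4)] · 7/11 → 7/11.
Hence the series converges for |x − 6| < 1/(7/11) = 11/7, so the radius of convergence is 11/7.
When x = 53/7, the terms do not tend to 0, so the series diverges.
Check x = 31/7: the terms do not tend to 0, so the series diverges.

(31/7, 53/7)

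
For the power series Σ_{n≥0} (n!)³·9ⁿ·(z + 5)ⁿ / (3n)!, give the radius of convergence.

R = 3

Ratio test: |a_{n+1}/a_n| = (n+1)³/[(3n+1)·(3n+2)·(3n+3)] · 9 → 1/3 as n → ∞.
Convergence for |z + 5| · 1/3 < 1, i.e. |z + 5| < 3. So R = 3.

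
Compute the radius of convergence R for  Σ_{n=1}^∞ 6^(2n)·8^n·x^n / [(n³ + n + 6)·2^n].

Ratio test: |a_{n+1}/a_n| = [(n³ + n + 6)/((n+1)³ + (n+1) + 6)] · 36·8/2 → 144 as n → ∞.
Hence the series converges for |x| < 1/(144) = 1/144, so the radius of convergence is 1/144.

R = 1/144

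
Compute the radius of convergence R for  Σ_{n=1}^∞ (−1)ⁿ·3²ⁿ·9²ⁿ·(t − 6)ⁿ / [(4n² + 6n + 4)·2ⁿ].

Ratio test: |a_{n+1}/a_n| = [(4n² + 6n + 4)/(4(n+1)² + 6(n+1) + 4)] · 9·81/2 → 729/2 as n → ∞.
Convergence for |t − 6| · 729/2 < 1, i.e. |t − 6| < 2/729. So R = 2/729.

R = 2/729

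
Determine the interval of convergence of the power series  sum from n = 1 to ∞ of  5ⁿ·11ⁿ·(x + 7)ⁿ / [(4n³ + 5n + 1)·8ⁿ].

[-393/55, -377/55]

Ratio test: |a_{n+1}/a_n| = [(4n³ + 5n + 1)/(4(n+1)³ + 5(n+1) + 1)] · 5·11/8 → 55/8 as n → ∞.
The series converges when 55/8 · |x + 7| < 1, giving R = 8/55.
At x = -377/55: absolute convergence follows by limit comparison with Σ 1/n³.
At x = -393/55: the series is dominated by a constant times Σ 1/n³, which converges (p = 3 > 1).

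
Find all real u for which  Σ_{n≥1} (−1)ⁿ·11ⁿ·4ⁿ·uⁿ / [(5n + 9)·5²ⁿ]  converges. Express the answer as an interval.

By the ratio test, |a_{n+1}/a_n| = [(5n + 9)/(5(n+1) + 9)] · 11·4/25 → 44/25.
Thus R = 1/(44/25) = 25/44.
When u = 25/44, the terms alternate in sign and decrease monotonically to 0 in absolute value (size ~ c/n), so the alternating series test gives convergence.
When u = -25/44, the terms are asymptotic to a nonzero constant times 1/n, so the series diverges by limit comparison with Σ 1/n.

(-25/44, 25/44]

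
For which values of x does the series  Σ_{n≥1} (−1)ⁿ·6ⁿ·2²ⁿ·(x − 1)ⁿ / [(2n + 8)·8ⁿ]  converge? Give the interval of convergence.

(2/3, 4/3]

Ratio test: |a_{n+1}/a_n| = [(2n + 8)/(2(n+1) + 8)] · 6·4/8 → 3 as n → ∞.
Hence the series converges for |x − 1| < 1/(3) = 1/3, so the radius of convergence is 1/3.
Endpoint x = 4/3: the terms alternate in sign and decrease monotonically to 0 in absolute value (size ~ c/n), so the alternating series test gives convergence.
Endpoint x = 2/3: the terms are asymptotic to a nonzero constant times 1/n, so the series diverges by limit comparison with Σ 1/n.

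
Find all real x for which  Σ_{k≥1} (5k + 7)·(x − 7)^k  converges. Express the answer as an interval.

The ratio of consecutive coefficients is (5(k+1) + 7)/(5k + 7) → 1.
So the series converges when |x − 7| < 1 and diverges when |x − 7| > 1; R = 1.
When x = 8, the k-th term does not approach 0; divergence by the term test.
Check x = 6: the terms have absolute value of order k, which does not tend to 0, so the series diverges by the divergence test.

(6, 8)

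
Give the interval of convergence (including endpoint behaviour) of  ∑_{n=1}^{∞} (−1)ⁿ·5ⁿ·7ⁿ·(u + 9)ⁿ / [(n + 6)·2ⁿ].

Apply the ratio test: |a_{n+1}| / |a_n| = [(n + 6)/((n+1) + 6)] · 5·7/2, which tends to 35/2 as n → ∞.
The series converges when 35/2 · |u + 9| < 1, giving R = 2/35.
Check u = -313/35: the terms alternate in sign and decrease monotonically to 0 in absolute value (size ~ c/n), so the alternating series test gives convergence.
Endpoint u = -317/35: comparison with the harmonic series Σ 1/n shows the series diverges.

(-317/35, -313/35]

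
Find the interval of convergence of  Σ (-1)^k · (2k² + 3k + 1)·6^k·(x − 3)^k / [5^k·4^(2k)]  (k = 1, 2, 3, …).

(-31/3, 49/3)

Ratio test: |a_{k+1}/a_k| = [(2(k+1)² + 3(k+1) + 1)/(2k² + 3k + 1)] · 6/(5·16) → 3/40 as k → ∞.
The series converges when 3/40 · |x − 3| < 1, giving R = 40/3.
Check x = 49/3: the k-th term does not approach 0; divergence by the term test.
Endpoint x = -31/3: the terms have absolute value of order k², which does not tend to 0, so the series diverges by the divergence test.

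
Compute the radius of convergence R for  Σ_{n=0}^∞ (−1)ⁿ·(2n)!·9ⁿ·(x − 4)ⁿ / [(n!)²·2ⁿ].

R = 1/18

Ratio test: |a_{n+1}/a_n| = (2n+1)·(2n+2)/(n+1)² · 9/2 → 18 as n → ∞.
Hence the series converges for |x − 4| < 1/(18) = 1/18, so the radius of convergence is 1/18.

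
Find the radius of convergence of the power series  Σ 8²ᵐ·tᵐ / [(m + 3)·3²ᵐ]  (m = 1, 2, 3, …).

Ratio test: |a_{m+1}/a_m| = [(m + 3)/((m+1) + 3)] · 64/9 → 64/9 as m → ∞.
Thus R = 1/(64/9) = 9/64.

R = 9/64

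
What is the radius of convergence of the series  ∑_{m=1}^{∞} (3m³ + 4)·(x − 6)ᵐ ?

By the ratio test, |a_{m+1}/a_m| = (3(m+1)³ + 4)/(3m³ + 4) → 1.
Convergence for |x − 6| < 1, so R = 1.

R = 1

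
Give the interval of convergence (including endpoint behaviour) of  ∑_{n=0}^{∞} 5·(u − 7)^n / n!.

Apply the ratio test: |a_{n+1}| / |a_n| = 5/5 · 1/(n+1), which tends to 0 as n → ∞.
The ratio tends to 0 regardless of u, hence R = ∞.

(−∞, ∞)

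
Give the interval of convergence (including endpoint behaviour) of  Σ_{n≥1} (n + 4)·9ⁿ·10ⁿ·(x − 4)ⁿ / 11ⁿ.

(349/90, 371/90)

By the ratio test, |a_{n+1}/a_n| = [((n+1) + 4)/(n + 4)] · 9·10/11 → 90/11.
Hence the series converges for |x − 4| < 1/(90/11) = 11/90, so the radius of convergence is 11/90.
Endpoint x = 371/90: the terms do not tend to 0, so the series diverges.
Check x = 349/90: the terms do not tend to 0, so the series diverges.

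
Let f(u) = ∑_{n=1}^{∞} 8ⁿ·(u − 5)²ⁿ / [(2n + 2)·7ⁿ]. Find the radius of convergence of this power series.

Ratio test: |a_{n+1}/a_n| = [(2n + 2)/(2(n+1) + 2)] · 8/7 → 8/7 as n → ∞.
Writing y = (u − 5)², the series in y has radius 7/8, so |u − 5| < √(7/8) and R = √14/4.

R = √14/4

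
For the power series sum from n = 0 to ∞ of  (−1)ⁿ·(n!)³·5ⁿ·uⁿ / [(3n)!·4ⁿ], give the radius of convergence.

Apply the ratio test: |a_{n+1}| / |a_n| = (n+1)³/[(3n+1)·(3n+2)·(3n+3)] · 5/4, which tends to 5/108 as n → ∞.
Hence the series converges for |u| < 1/(5/108) = 108/5, so the radius of convergence is 108/5.

R = 108/5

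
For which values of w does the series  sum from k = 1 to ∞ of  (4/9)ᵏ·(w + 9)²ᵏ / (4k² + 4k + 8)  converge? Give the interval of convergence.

[-21/2, -15/2]

Apply the ratio test: |a_{k+1}| / |a_k| = [(4k² + 4k + 8)/(4(k+1)² + 4(k+1) + 8)] · 4/9, which tends to 4/9 as k → ∞.
Writing y = (w + 9)², the series in y has radius 9/4, so |w + 9| < √(9/4) = 3/2 and R = 3/2.
At w = -15/2: the terms are on the order of 1/k², so the series converges absolutely by comparison with the p-series (p = 2 > 1).
Check w = -21/2: absolute convergence follows by limit comparison with Σ 1/k².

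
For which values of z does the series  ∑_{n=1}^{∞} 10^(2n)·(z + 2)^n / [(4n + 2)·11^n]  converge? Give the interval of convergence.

[-211/100, -189/100)

By the ratio test, |a_{n+1}/a_n| = [(4n + 2)/(4(n+1) + 2)] · 100/11 → 100/11.
Hence the series converges for |z + 2| < 1/(100/11) = 11/100, so the radius of convergence is 11/100.
At z = -189/100: comparison with the harmonic series Σ 1/n shows the series diverges.
Check z = -211/100: convergence follows from the alternating series test (terms decrease monotonically to 0).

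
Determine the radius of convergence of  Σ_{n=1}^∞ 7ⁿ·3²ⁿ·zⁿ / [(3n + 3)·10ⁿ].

R = 10/63

Ratio test: |a_{n+1}/a_n| = [(3n + 3)/(3(n+1) + 3)] · 7·9/10 → 63/10 as n → ∞.
Convergence for |z| · 63/10 < 1, i.e. |z| < 10/63. So R = 10/63.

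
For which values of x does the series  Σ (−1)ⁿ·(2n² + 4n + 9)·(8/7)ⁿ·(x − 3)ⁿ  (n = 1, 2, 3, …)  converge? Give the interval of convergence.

(17/8, 31/8)

The ratio of consecutive coefficients is [(2(n+1)² + 4(n+1) + 9)/(2n² + 4n + 9)] · 8/7 → 8/7.
Thus R = 1/(8/7) = 7/8.
Check x = 31/8: the terms do not tend to 0, so the series diverges.
Endpoint x = 17/8: the n-th term does not approach 0; divergence by the term test.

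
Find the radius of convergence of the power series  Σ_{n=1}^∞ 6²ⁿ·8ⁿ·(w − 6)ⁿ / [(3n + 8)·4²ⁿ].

R = 1/18

The ratio of consecutive coefficients is [(3n + 8)/(3(n+1) + 8)] · 36·8/16 → 18.
Hence the series converges for |w − 6| < 1/(18) = 1/18, so the radius of convergence is 1/18.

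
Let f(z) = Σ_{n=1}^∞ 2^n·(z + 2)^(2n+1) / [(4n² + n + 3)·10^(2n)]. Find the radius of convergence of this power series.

R = 5√2

The ratio of consecutive coefficients is [(4n² + n + 3)/(4(n+1)² + (n+1) + 3)] · 2/100 → 1/50.
Writing y = (z + 2)², the series in y has radius 50, so |z + 2| < √(50) and R = 5√2.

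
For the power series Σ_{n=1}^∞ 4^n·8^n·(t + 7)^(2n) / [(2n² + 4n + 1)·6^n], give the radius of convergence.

The ratio of consecutive coefficients is [(2n² + 4n + 1)/(2(n+1)² + 4(n+1) + 1)] · 4·8/6 → 16/3.
Successive powers of (t + 7) differ by 2, so the series converges when |t + 7|² · 16/3 < 1, i.e. |t + 7| < √(3/16). So R = √3/4.

R = √3/4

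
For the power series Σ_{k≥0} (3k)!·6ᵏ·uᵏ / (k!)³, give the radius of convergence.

The ratio of consecutive coefficients is (3k+1)·(3k+2)·(3k+3)/(k+1)³ · 6 → 162.
Thus R = 1/(162) = 1/162.

R = 1/162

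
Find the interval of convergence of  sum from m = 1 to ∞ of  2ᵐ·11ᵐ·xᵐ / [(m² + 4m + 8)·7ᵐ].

[-7/22, 7/22]

The ratio of consecutive coefficients is [(m² + 4m + 8)/((m+1)² + 4(m+1) + 8)] · 2·11/7 → 22/7.
Thus R = 1/(22/7) = 7/22.
Endpoint x = 7/22: the series is dominated by a constant times Σ 1/m², which converges (p = 2 > 1).
Endpoint x = -7/22: absolute convergence follows by limit comparison with Σ 1/m².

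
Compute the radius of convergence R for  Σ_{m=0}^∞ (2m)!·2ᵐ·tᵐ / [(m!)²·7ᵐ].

R = 7/8

Ratio test: |a_{m+1}/a_m| = (2m+1)·(2m+2)/(m+1)² · 2/7 → 8/7 as m → ∞.
Hence the series converges for |t| < 1/(8/7) = 7/8, so the radius of convergence is 7/8.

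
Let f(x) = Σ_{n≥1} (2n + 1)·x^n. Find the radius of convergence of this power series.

R = 1

By the ratio test, |a_{n+1}/a_n| = (2(n+1) + 1)/(2n + 1) → 1.
Convergence for |x| < 1, so R = 1.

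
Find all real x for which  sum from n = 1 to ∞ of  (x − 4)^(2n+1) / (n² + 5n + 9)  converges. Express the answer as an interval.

[3, 5]

The ratio of consecutive coefficients is (n² + 5n + 9)/((n+1)² + 5(n+1) + 9) → 1.
Since the exponent of (x − 4) increases by 2 each term, convergence requires |x − 4|² < 1, hence R = 1.
Endpoint x = 5: absolute convergence follows by limit comparison with Σ 1/n².
Endpoint x = 3: absolute convergence follows by limit comparison with Σ 1/n².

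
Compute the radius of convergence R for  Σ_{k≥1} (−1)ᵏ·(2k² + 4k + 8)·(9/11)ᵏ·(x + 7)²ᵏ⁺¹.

Apply the ratio test: |a_{k+1}| / |a_k| = [(2(k+1)² + 4(k+1) + 8)/(2k² + 4k + 8)] · 9/11, which tends to 9/11 as k → ∞.
Since the exponent of (x + 7) increases by 2 each term, convergence requires |x + 7|² < 11/9, hence R = √11/3.

R = √11/3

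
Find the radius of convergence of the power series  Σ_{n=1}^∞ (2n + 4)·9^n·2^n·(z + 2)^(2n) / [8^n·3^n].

Apply the ratio test: |a_{n+1}| / |a_n| = [(2(n+1) + 4)/(2n + 4)] · 9·2/(8·3), which tends to 3/4 as n → ∞.
Successive powers of (z + 2) differ by 2, so the series converges when |z + 2|² · 3/4 < 1, i.e. |z + 2| < √(4/3). So R = 2√3/3.

R = 2√3/3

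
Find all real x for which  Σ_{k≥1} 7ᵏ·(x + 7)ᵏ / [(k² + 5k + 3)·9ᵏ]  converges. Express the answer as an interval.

[-58/7, -40/7]

Apply the ratio test: |a_{k+1}| / |a_k| = [(k² + 5k + 3)/((k+1)² + 5(k+1) + 3)] · 7/9, which tends to 7/9 as k → ∞.
Convergence for |x + 7| · 7/9 < 1, i.e. |x + 7| < 9/7. So R = 9/7.
At x = -40/7: absolute convergence follows by limit comparison with Σ 1/k².
At x = -58/7: absolute convergence follows by limit comparison with Σ 1/k².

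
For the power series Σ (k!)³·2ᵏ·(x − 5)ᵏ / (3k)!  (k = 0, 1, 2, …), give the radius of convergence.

The ratio of consecutive coefficients is (k+1)³/[(3k+1)·(3k+2)·(3k+3)] · 2 → 2/27.
Convergence for |x − 5| · 2/27 < 1, i.e. |x − 5| < 27/2. So R = 27/2.

R = 27/2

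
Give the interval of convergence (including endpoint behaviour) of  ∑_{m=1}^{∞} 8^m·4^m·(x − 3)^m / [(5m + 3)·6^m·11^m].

[15/16, 81/16)

The ratio of consecutive coefficients is [(5m + 3)/(5(m+1) + 3)] · 8·4/(6·11) → 16/33.
Convergence for |x − 3| · 16/33 < 1, i.e. |x − 3| < 33/16. So R = 33/16.
When x = 81/16, comparison with the harmonic series Σ 1/m shows the series diverges.
When x = 15/16, an alternating series whose terms decrease to 0 in absolute value, so it converges by the Leibniz criterion.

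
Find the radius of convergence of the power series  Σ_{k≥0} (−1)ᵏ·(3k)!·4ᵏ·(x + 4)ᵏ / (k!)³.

By the ratio test, |a_{k+1}/a_k| = (3k+1)·(3k+2)·(3k+3)/(k+1)³ · 4 → 108.
Thus R = 1/(108) = 1/108.

R = 1/108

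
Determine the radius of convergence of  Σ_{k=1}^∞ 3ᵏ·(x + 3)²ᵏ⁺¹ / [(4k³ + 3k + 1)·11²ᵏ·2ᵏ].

Apply the ratio test: |a_{k+1}| / |a_k| = [(4k³ + 3k + 1)/(4(k+1)³ + 3(k+1) + 1)] · 3/(121·2), which tends to 3/242 as k → ∞.
Since the exponent of (x + 3) increases by 2 each term, convergence requires |x + 3|² < 242/3, hence R = 11√6/3.

R = 11√6/3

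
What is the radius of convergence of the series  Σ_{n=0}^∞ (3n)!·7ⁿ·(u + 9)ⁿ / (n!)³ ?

R = 1/189

Ratio test: |a_{n+1}/a_n| = (3n+1)·(3n+2)·(3n+3)/(n+1)³ · 7 → 189 as n → ∞.
The series converges when 189 · |u + 9| < 1, giving R = 1/189.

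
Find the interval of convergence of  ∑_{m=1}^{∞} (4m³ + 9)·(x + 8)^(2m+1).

(-9, -7)

By the ratio test, |a_{m+1}/a_m| = (4(m+1)³ + 9)/(4m³ + 9) → 1.
Writing y = (x + 8)², the series in y has radius 1, so |x + 8| < √(1) = 1 and R = 1.
When x = -7, the terms do not tend to 0, so the series diverges.
Endpoint x = -9: the terms have absolute value of order m³, which does not tend to 0, so the series diverges by the divergence test.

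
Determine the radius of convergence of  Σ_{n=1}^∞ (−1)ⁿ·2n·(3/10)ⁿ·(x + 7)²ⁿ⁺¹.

Apply the ratio test: |a_{n+1}| / |a_n| = [2(n+1)/2n] · 3/10, which tends to 3/10 as n → ∞.
Writing y = (x + 7)², the series in y has radius 10/3, so |x + 7| < √(10/3) and R = √30/3.

R = √30/3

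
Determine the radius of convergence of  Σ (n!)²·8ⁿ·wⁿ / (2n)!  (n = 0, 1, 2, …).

R = 1/2

Ratio test: |a_{n+1}/a_n| = (n+1)²/[(2n+1)·(2n+2)] · 8 → 2 as n → ∞.
The series converges when 2 · |w| < 1, giving R = 1/2.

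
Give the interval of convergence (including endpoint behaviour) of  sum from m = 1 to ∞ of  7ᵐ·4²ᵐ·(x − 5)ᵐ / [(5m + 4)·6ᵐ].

Ratio test: |a_{m+1}/a_m| = [(5m + 4)/(5(m+1) + 4)] · 7·16/6 → 56/3 as m → ∞.
Thus R = 1/(56/3) = 3/56.
At x = 283/56: the terms are asymptotic to a nonzero constant times 1/m, so the series diverges by limit comparison with Σ 1/m.
When x = 277/56, convergence follows from the alternating series test (terms decrease monotonically to 0).

[277/56, 283/56)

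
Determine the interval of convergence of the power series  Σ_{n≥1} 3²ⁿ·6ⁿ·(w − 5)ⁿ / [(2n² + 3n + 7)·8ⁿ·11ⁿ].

[91/27, 179/27]

Apply the ratio test: |a_{n+1}| / |a_n| = [(2n² + 3n + 7)/(2(n+1)² + 3(n+1) + 7)] · 9·6/(8·11), which tends to 27/44 as n → ∞.
Thus R = 1/(27/44) = 44/27.
At w = 179/27: the series is dominated by a constant times Σ 1/n², which converges (p = 2 > 1).
When w = 91/27, absolute convergence follows by limit comparison with Σ 1/n².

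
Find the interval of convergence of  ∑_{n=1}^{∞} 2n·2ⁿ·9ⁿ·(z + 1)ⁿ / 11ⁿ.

(-29/18, -7/18)

Apply the ratio test: |a_{n+1}| / |a_n| = [2(n+1)/2n] · 2·9/11, which tends to 18/11 as n → ∞.
Convergence for |z + 1| · 18/11 < 1, i.e. |z + 1| < 11/18. So R = 11/18.
Endpoint z = -7/18: the terms have absolute value of order n, which does not tend to 0, so the series diverges by the divergence test.
When z = -29/18, the n-th term does not approach 0; divergence by the term test.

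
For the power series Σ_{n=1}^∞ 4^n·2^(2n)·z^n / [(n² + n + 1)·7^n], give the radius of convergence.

Ratio test: |a_{n+1}/a_n| = [(n² + n + 1)/((n+1)² + (n+1) + 1)] · 4·4/7 → 16/7 as n → ∞.
Thus R = 1/(16/7) = 7/16.

R = 7/16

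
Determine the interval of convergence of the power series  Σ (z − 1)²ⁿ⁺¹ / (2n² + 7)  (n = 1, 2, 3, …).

[0, 2]

By the ratio test, |a_{n+1}/a_n| = (2n² + 7)/(2(n+1)² + 7) → 1.
Successive powers of (z − 1) differ by 2, so the series converges when |z − 1|² · 1 < 1, i.e. |z − 1| < √(1) = 1. So R = 1.
At z = 2: the series is dominated by a constant times Σ 1/n², which converges (p = 2 > 1).
Check z = 0: the terms are on the order of 1/n², so the series converges absolutely by comparison with the p-series (p = 2 > 1).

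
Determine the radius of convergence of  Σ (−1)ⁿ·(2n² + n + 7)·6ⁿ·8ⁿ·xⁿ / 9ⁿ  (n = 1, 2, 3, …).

R = 3/16

By the ratio test, |a_{n+1}/a_n| = [(2(n+1)² + (n+1) + 7)/(2n² + n + 7)] · 6·8/9 → 16/3.
The series converges when 16/3 · |x| < 1, giving R = 3/16.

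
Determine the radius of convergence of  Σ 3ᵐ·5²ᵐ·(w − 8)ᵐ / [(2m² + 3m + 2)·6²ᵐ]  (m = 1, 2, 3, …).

Apply the ratio test: |a_{m+1}| / |a_m| = [(2m² + 3m + 2)/(2(m+1)² + 3(m+1) + 2)] · 3·25/36, which tends to 25/12 as m → ∞.
Convergence for |w − 8| · 25/12 < 1, i.e. |w − 8| < 12/25. So R = 12/25.

R = 12/25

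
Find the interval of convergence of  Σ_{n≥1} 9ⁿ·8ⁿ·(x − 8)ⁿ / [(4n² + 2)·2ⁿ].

[287/36, 289/36]

By the ratio test, |a_{n+1}/a_n| = [(4n² + 2)/(4(n+1)² + 2)] · 9·8/2 → 36.
The series converges when 36 · |x − 8| < 1, giving R = 1/36.
Endpoint x = 289/36: absolute convergence follows by limit comparison with Σ 1/n².
When x = 287/36, the series is dominated by a constant times Σ 1/n², which converges (p = 2 > 1).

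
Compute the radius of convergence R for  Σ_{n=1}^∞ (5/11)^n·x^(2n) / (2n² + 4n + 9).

R = √55/5

Apply the ratio test: |a_{n+1}| / |a_n| = [(2n² + 4n + 9)/(2(n+1)² + 4(n+1) + 9)] · 5/11, which tends to 5/11 as n → ∞.
Writing y = x², the series in y has radius 11/5, so |x| < √(11/5) and R = √55/5.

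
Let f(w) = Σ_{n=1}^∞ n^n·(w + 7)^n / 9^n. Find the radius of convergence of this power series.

R = 0

Applying the root test, |a_n|^(1/n) = n/9 → ∞.
Since the n-th root of |a_n| is unbounded, the series converges only at w = -7; R = 0.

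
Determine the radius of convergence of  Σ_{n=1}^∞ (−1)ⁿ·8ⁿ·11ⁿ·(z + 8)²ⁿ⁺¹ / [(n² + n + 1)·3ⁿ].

R = √66/44

Apply the ratio test: |a_{n+1}| / |a_n| = [(n² + n + 1)/((n+1)² + (n+1) + 1)] · 8·11/3, which tends to 88/3 as n → ∞.
Writing y = (z + 8)², the series in y has radius 3/88, so |z + 8| < √(3/88) and R = √66/44.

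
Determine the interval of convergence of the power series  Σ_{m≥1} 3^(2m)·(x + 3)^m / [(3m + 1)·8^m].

[-35/9, -19/9)

Apply the ratio test: |a_{m+1}| / |a_m| = [(3m + 1)/(3(m+1) + 1)] · 9/8, which tends to 9/8 as m → ∞.
Hence the series converges for |x + 3| < 1/(9/8) = 8/9, so the radius of convergence is 8/9.
When x = -19/9, comparison with the harmonic series Σ 1/m shows the series diverges.
Endpoint x = -35/9: the terms alternate in sign and decrease monotonically to 0 in absolute value (size ~ c/m), so the alternating series test gives convergence.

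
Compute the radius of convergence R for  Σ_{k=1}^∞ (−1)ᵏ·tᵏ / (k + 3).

By the ratio test, |a_{k+1}/a_k| = (k + 3)/((k+1) + 3) → 1.
So the series converges when |t| < 1 and diverges when |t| > 1; R = 1.

R = 1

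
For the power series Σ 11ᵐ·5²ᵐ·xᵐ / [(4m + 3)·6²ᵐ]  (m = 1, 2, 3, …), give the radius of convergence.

R = 36/275

Apply the ratio test: |a_{m+1}| / |a_m| = [(4m + 3)/(4(m+1) + 3)] · 11·25/36, which tends to 275/36 as m → ∞.
Thus R = 1/(275/36) = 36/275.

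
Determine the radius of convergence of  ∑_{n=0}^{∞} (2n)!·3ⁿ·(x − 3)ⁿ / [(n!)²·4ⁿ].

By the ratio test, |a_{n+1}/a_n| = (2n+1)·(2n+2)/(n+1)² · 3/4 → 3.
Convergence for |x − 3| · 3 < 1, i.e. |x − 3| < 1/3. So R = 1/3.

R = 1/3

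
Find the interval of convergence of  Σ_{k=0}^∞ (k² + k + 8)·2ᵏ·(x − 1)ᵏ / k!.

(−∞, ∞)

The ratio of consecutive coefficients is ((k+1)² + (k+1) + 8)/(k² + k + 8) · 2 · 1/(k+1) → 0.
The limit is 0, so the series converges for all x; R = ∞.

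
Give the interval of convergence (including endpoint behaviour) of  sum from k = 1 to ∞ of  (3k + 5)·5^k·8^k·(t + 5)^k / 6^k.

(-103/20, -97/20)

By the ratio test, |a_{k+1}/a_k| = [(3(k+1) + 5)/(3k + 5)] · 5·8/6 → 20/3.
The series converges when 20/3 · |t + 5| < 1, giving R = 3/20.
At t = -97/20: the k-th term does not approach 0; divergence by the term test.
At t = -103/20: the terms have absolute value of order k, which does not tend to 0, so the series diverges by the divergence test.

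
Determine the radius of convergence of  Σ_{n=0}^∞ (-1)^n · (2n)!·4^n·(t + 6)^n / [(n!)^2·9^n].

The ratio of consecutive coefficients is (2n+1)·(2n+2)/(n+1)² · 4/9 → 16/9.
Thus R = 1/(16/9) = 9/16.

R = 9/16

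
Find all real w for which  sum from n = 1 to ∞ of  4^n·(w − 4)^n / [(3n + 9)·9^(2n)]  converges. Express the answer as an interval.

Apply the ratio test: |a_{n+1}| / |a_n| = [(3n + 9)/(3(n+1) + 9)] · 4/81, which tends to 4/81 as n → ∞.
Convergence for |w − 4| · 4/81 < 1, i.e. |w − 4| < 81/4. So R = 81/4.
Check w = 97/4: comparison with the harmonic series Σ 1/n shows the series diverges.
At w = -65/4: convergence follows from the alternating series test (terms decrease monotonically to 0).

[-65/4, 97/4)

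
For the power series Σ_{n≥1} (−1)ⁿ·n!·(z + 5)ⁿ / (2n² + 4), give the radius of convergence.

R = 0

Apply the ratio test: |a_{n+1}| / |a_n| = (n+1) · (2n² + 4)/(2(n+1)² + 4), which tends to ∞ as n → ∞.
The ratio grows without bound, so the series diverges whenever (z + 5) ≠ 0; it converges only at z = -5. R = 0.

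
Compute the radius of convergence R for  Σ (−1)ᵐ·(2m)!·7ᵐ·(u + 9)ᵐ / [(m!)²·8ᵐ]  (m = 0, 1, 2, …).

R = 2/7

The ratio of consecutive coefficients is (2m+1)·(2m+2)/(m+1)² · 7/8 → 7/2.
Hence the series converges for |u + 9| < 1/(7/2) = 2/7, so the radius of convergence is 2/7.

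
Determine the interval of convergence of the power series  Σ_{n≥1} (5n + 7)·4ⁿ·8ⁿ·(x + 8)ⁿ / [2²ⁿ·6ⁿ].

(-35/4, -29/4)

By the ratio test, |a_{n+1}/a_n| = [(5(n+1) + 7)/(5n + 7)] · 4·8/(4·6) → 4/3.
Convergence for |x + 8| · 4/3 < 1, i.e. |x + 8| < 3/4. So R = 3/4.
When x = -29/4, the terms have absolute value of order n, which does not tend to 0, so the series diverges by the divergence test.
When x = -35/4, the n-th term does not approach 0; divergence by the term test.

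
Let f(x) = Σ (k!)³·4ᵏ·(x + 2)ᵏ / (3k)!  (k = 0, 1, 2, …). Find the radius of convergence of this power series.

R = 27/4

Apply the ratio test: |a_{k+1}| / |a_k| = (k+1)³/[(3k+1)·(3k+2)·(3k+3)] · 4, which tends to 4/27 as k → ∞.
The series converges when 4/27 · |x + 2| < 1, giving R = 27/4.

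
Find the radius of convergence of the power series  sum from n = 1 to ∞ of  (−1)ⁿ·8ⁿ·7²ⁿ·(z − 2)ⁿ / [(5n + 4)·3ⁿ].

R = 3/392

By the ratio test, |a_{n+1}/a_n| = [(5n + 4)/(5(n+1) + 4)] · 8·49/3 → 392/3.
Hence the series converges for |z − 2| < 1/(392/3) = 3/392, so the radius of convergence is 3/392.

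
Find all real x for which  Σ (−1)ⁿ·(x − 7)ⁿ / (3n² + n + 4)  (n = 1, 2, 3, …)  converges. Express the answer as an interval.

Apply the ratio test: |a_{n+1}| / |a_n| = (3n² + n + 4)/(3(n+1)² + (n+1) + 4), which tends to 1 as n → ∞.
Hence R = 1.
When x = 8, the series is dominated by a constant times Σ 1/n², which converges (p = 2 > 1).
At x = 6: the series is dominated by a constant times Σ 1/n², which converges (p = 2 > 1).

[6, 8]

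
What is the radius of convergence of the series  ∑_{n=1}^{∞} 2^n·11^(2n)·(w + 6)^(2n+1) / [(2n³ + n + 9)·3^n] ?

By the ratio test, |a_{n+1}/a_n| = [(2n³ + n + 9)/(2(n+1)³ + (n+1) + 9)] · 2·121/3 → 242/3.
Since the exponent of (w + 6) increases by 2 each term, convergence requires |w + 6|² < 3/242, hence R = √6/22.

R = √6/22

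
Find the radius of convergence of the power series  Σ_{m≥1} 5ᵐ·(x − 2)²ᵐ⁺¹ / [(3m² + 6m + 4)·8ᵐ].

Ratio test: |a_{m+1}/a_m| = [(3m² + 6m + 4)/(3(m+1)² + 6(m+1) + 4)] · 5/8 → 5/8 as m → ∞.
Successive powers of (x − 2) differ by 2, so the series converges when |x − 2|² · 5/8 < 1, i.e. |x − 2| < √(8/5). So R = 2√10/5.

R = 2√10/5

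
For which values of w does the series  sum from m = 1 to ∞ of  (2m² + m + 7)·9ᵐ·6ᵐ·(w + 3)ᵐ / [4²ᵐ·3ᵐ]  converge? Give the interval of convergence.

Apply the ratio test: |a_{m+1}| / |a_m| = [(2(m+1)² + (m+1) + 7)/(2m² + m + 7)] · 9·6/(16·3), which tends to 9/8 as m → ∞.
Thus R = 1/(9/8) = 8/9.
Check w = -19/9: the m-th term does not approach 0; divergence by the term test.
Check w = -35/9: the m-th term does not approach 0; divergence by the term test.

(-35/9, -19/9)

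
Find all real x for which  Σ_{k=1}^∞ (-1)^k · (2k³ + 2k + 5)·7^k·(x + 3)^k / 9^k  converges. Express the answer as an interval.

By the ratio test, |a_{k+1}/a_k| = [(2(k+1)³ + 2(k+1) + 5)/(2k³ + 2k + 5)] · 7/9 → 7/9.
Hence the series converges for |x + 3| < 1/(7/9) = 9/7, so the radius of convergence is 9/7.
When x = -12/7, the terms do not tend to 0, so the series diverges.
When x = -30/7, the terms have absolute value of order k³, which does not tend to 0, so the series diverges by the divergence test.

(-30/7, -12/7)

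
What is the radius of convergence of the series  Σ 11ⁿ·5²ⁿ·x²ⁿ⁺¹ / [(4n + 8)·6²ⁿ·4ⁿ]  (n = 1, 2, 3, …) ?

The ratio of consecutive coefficients is [(4n + 8)/(4(n+1) + 8)] · 11·25/(36·4) → 275/144.
Since the exponent of x increases by 2 each term, convergence requires |x|² < 144/275, hence R = 12√11/55.

R = 12√11/55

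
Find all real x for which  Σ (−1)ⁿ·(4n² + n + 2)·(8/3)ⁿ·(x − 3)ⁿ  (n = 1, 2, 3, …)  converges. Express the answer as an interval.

By the ratio test, |a_{n+1}/a_n| = [(4(n+1)² + (n+1) + 2)/(4n² + n + 2)] · 8/3 → 8/3.
The series converges when 8/3 · |x − 3| < 1, giving R = 3/8.
Endpoint x = 27/8: the terms have absolute value of order n², which does not tend to 0, so the series diverges by the divergence test.
When x = 21/8, the terms do not tend to 0, so the series diverges.

(21/8, 27/8)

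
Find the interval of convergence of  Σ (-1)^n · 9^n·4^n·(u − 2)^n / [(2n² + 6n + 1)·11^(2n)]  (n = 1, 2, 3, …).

The ratio of consecutive coefficients is [(2n² + 6n + 1)/(2(n+1)² + 6(n+1) + 1)] · 9·4/121 → 36/121.
The series converges when 36/121 · |u − 2| < 1, giving R = 121/36.
Endpoint u = 193/36: the series is dominated by a constant times Σ 1/n², which converges (p = 2 > 1).
When u = -49/36, the series is dominated by a constant times Σ 1/n², which converges (p = 2 > 1).

[-49/36, 193/36]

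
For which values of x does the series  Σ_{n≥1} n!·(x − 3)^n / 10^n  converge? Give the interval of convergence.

Ratio test: |a_{n+1}/a_n| = (n+1) · 1/10 → ∞ as n → ∞.
The ratio grows without bound, so the series diverges whenever (x − 3) ≠ 0; it converges only at x = 3. R = 0.

{3}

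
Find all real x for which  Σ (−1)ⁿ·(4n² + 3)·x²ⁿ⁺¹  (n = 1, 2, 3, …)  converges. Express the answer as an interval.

(-1, 1)

Ratio test: |a_{n+1}/a_n| = (4(n+1)² + 3)/(4n² + 3) → 1 as n → ∞.
Since the exponent of x increases by 2 each term, convergence requires |x|² < 1, hence R = 1.
Endpoint x = 1: the n-th term does not approach 0; divergence by the term test.
At x = -1: the n-th term does not approach 0; divergence by the term test.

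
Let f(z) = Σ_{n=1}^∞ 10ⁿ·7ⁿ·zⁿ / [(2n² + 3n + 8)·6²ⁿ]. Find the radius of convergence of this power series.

R = 18/35

Ratio test: |a_{n+1}/a_n| = [(2n² + 3n + 8)/(2(n+1)² + 3(n+1) + 8)] · 10·7/36 → 35/18 as n → ∞.
Convergence for |z| · 35/18 < 1, i.e. |z| < 18/35. So R = 18/35.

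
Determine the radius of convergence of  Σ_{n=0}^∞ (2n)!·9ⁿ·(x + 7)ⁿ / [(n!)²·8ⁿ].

R = 2/9

By the ratio test, |a_{n+1}/a_n| = (2n+1)·(2n+2)/(n+1)² · 9/8 → 9/2.
Hence the series converges for |x + 7| < 1/(9/2) = 2/9, so the radius of convergence is 2/9.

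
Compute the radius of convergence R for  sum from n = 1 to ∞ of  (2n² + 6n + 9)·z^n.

R = 1

Apply the ratio test: |a_{n+1}| / |a_n| = (2(n+1)² + 6(n+1) + 9)/(2n² + 6n + 9), which tends to 1 as n → ∞.
So the series converges when |z| < 1 and diverges when |z| > 1; R = 1.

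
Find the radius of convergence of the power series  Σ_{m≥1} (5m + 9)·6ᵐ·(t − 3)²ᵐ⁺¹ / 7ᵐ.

By the ratio test, |a_{m+1}/a_m| = [(5(m+1) + 9)/(5m + 9)] · 6/7 → 6/7.
Since the exponent of (t − 3) increases by 2 each term, convergence requires |t − 3|² < 7/6, hence R = √42/6.

R = √42/6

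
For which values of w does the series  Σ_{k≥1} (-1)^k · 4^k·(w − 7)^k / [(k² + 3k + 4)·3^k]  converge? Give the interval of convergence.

[25/4, 31/4]

The ratio of consecutive coefficients is [(k² + 3k + 4)/((k+1)² + 3(k+1) + 4)] · 4/3 → 4/3.
Thus R = 1/(4/3) = 3/4.
Check w = 31/4: the series is dominated by a constant times Σ 1/k², which converges (p = 2 > 1).
At w = 25/4: absolute convergence follows by limit comparison with Σ 1/k².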